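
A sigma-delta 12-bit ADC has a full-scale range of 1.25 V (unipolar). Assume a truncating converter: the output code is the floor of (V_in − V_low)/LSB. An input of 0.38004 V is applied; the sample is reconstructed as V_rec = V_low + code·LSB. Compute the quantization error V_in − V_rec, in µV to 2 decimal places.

Step size: 1.25 V ÷ 2^12 = 305.18 µV.
Scaled input = 1245.3151 LSBs, so code = 1245.
Reconstructed: 0.37994385 V.
Difference: 9.61523e-05 V → 96.15 µV.

96.15 µV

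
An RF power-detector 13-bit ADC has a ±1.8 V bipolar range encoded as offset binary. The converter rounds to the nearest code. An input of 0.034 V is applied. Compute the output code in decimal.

code 4173

LSB = 3.6 V / 8192 = 439.45 µV.
(V_in − V_low)/LSB = (0.034 − (−1.8)) / 0.000439453 = 4173.369.
So the output code is 4173.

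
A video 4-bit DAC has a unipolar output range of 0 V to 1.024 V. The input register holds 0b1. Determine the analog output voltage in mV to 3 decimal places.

LSB = 1.024 V / 2^4 = 64.000 mV.
Code 0b1 = 1 decimal.
V_out = 0 + 1 × 0.064 V = 0.064 V.
= 64.000 mV.

64.000 mV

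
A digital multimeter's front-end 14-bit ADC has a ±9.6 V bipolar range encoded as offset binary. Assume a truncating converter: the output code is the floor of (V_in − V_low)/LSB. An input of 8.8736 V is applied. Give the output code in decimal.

code 15764

With 16384 levels over 19.2 V, one step is 1.172 mV.
(V_in − V_low)/LSB = (8.8736 − (−9.6)) / 0.00117187 = 15764.139.
Floor → code 15764.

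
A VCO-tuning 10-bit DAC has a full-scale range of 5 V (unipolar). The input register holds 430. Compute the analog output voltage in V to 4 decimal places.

2.0996 V

LSB = 5 V / 2^10 = 4.883 mV.
V_out = 0 + 430 × 0.00488281 V = 2.09961 V.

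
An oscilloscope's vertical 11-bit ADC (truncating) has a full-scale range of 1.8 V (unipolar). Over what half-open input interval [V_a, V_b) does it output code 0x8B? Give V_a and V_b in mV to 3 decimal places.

[122.168 mV, 123.047 mV)

LSB = 1.8/2^11 = 0.879 mV.
Code 0x8B = 139 decimal.
V_a = V_low + 139·LSB = 0.122168 V; V_b = V_low + 140·LSB = 0.123047 V.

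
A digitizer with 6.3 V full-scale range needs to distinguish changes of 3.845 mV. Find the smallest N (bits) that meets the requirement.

Number of steps required ≥ 6.3 V / 3.845 mV = 1638.49.
Need 2^N ≥ 1638.49; 2^10 = 1024, 2^11 = 2048.
Minimum N = 11.

11 bits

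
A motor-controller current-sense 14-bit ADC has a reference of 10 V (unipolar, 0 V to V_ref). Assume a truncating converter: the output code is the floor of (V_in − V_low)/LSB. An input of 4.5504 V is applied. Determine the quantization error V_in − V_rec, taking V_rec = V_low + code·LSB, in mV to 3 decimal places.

0.229 mV

Step size: 10 V ÷ 2^14 = 0.610 mV.
(V_in − V_low)/LSB = (4.5504 − 0)/0.000610352 = 7455.3754 → code 7455 (floor).
Code 7455 maps back to 0 + 7455×0.000610352 V = 4.5501709 V.
Error = 4.5504 − 4.5501709 = 0.000229102 V = 0.229 mV.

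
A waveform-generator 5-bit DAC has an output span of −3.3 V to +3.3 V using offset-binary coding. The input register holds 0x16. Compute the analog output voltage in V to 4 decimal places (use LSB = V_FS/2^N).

LSB = 6.6 V / 2^5 = 206.250 mV.
Code 0x16 = 22 decimal.
V_out = (−3.3) + 22 × 0.20625 V = 1.2375 V.

1.2375 V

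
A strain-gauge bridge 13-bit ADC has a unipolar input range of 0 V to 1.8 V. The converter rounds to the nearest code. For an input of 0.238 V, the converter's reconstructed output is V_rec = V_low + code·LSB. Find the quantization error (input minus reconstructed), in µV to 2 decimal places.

36.13 µV

LSB = 1.8/2^13 = 219.73 µV.
(V_in − V_low)/LSB = (0.238 − 0)/0.000219727 = 1083.1644 → code 1083 (round).
Reconstructed: 0.23796387 V.
Error = 0.238 − 0.23796387 = 3.61328e-05 V = 36.13 µV.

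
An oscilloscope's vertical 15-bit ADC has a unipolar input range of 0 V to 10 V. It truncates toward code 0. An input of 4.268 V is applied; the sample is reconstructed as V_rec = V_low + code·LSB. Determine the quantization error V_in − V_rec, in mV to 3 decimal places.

0.117 mV

Step size: 10 V ÷ 2^15 = 305.18 µV.
(4.268 − 0)/0.000305176 = 13985.3824; ⌊·⌋ gives code 13985.
V_rec = 0 + 13985·0.000305176 = 4.2678833 V.
Difference: 0.000116699 V → 0.117 mV.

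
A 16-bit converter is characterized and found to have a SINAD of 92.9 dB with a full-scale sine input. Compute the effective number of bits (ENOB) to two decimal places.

ENOB = (SINAD − 1.76) / 6.02 = (92.9 − 1.76)/6.02 = 15.140.

15.14 bits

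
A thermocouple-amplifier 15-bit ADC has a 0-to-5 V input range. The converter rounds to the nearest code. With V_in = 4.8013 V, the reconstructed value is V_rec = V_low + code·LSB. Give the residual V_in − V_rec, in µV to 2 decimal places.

-30.57 µV

One LSB is 5 V / 32768 = 152.59 µV.
Scaled input = 31465.7997 LSBs, so code = 31466.
Code 31466 maps back to 0 + 31466×0.000152588 V = 4.8013306 V.
Difference: -3.05664e-05 V → -30.57 µV.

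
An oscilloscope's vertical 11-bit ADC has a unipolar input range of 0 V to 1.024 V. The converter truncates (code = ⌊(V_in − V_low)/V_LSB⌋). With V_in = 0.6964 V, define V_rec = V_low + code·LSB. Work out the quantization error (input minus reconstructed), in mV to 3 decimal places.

Step size: 1.024 V ÷ 2^11 = 0.500 mV.
(V_in − V_low)/LSB = (0.6964 − 0)/0.0005 = 1392.8000 → code 1392 (floor).
Reconstructed: 0.696 V.
Difference: 0.0004 V → 0.400 mV.

0.400 mV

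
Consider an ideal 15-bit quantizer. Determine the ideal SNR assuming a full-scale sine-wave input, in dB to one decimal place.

92.1 dB

SNR ≈ 6.02·N + 1.76 dB = 6.02·15 + 1.76 = 92.06 dB.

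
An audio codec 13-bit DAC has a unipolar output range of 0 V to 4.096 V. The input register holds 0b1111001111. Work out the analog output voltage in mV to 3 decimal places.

487.500 mV

LSB = 4.096 V / 2^13 = 0.500 mV.
Code 0b1111001111 = 975 decimal.
V_out = 0 + 975 × 0.0005 V = 0.4875 V.
= 487.500 mV.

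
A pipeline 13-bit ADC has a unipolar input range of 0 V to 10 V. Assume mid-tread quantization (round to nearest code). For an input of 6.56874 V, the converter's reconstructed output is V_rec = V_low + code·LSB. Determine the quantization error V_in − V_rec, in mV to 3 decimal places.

0.136 mV

One LSB is 10 V / 8192 = 1.221 mV.
Scaled input = 5381.1118 LSBs, so code = 5381.
Code 5381 maps back to 0 + 5381×0.0012207 V = 6.5686035 V.
V_in − V_rec = 0.000136484 V = 0.136 mV.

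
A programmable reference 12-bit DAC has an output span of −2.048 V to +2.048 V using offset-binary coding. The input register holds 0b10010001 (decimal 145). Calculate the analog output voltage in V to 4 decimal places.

-1.9030 V

LSB = 4.096 V / 2^12 = 1.000 mV.
Code 0b10010001 = 145 decimal.
V_out = (−2.048) + 145 × 0.001 V = -1.903 V.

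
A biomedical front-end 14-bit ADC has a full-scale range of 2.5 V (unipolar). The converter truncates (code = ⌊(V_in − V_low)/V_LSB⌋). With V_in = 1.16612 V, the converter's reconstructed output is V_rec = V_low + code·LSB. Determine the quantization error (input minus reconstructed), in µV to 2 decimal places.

43.34 µV

One LSB is 2.5 V / 16384 = 152.59 µV.
Scaled input = 7642.2840 LSBs, so code = 7642.
Code 7642 maps back to 0 + 7642×0.000152588 V = 1.1660767 V.
Error = 1.16612 − 1.1660767 = 4.33398e-05 V = 43.34 µV.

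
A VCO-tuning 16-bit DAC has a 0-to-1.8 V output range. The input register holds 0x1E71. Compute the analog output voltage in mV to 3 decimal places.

LSB = 1.8 V / 2^16 = 27.47 µV.
Code 0x1E71 = 7793 decimal.
V_out = 0 + 7793 × 2.74658e-05 V = 0.214041 V.
= 214.041 mV.

214.041 mV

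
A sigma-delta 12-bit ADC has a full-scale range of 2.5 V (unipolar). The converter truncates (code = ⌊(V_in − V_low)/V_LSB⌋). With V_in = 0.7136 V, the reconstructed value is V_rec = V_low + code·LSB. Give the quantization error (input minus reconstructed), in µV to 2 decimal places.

Step size: 2.5 V ÷ 2^12 = 0.610 mV.
Scaled input = 1169.1622 LSBs, so code = 1169.
V_rec = 0 + 1169·0.000610352 = 0.71350098 V.
Difference: 9.90234e-05 V → 99.02 µV.

99.02 µV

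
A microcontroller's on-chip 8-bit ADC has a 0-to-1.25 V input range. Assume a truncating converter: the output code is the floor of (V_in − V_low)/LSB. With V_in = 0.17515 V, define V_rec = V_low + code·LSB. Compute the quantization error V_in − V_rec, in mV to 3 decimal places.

4.252 mV

LSB = 1.25/2^8 = 4.883 mV.
(0.17515 − 0)/0.00488281 = 35.8707; ⌊·⌋ gives code 35.
Code 35 maps back to 0 + 35×0.00488281 V = 0.17089844 V.
Error = 0.17515 − 0.17089844 = 0.00425156 V = 4.252 mV.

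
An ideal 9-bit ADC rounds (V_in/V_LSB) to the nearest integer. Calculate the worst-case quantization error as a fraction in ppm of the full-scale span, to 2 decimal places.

976.56 ppm

Rounding → worst-case error = ½ LSB = V_FS/2^10, so 1e+06/1024 = 976.562 ppm of full scale.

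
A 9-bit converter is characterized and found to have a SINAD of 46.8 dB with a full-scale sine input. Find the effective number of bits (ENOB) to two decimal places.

ENOB = (SINAD − 1.76) / 6.02 = (46.8 − 1.76)/6.02 = 7.482.

7.48 bits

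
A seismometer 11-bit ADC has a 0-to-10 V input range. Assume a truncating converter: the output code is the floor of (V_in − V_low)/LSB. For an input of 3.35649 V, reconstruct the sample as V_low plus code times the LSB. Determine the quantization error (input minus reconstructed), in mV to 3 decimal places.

Step size: 10 V ÷ 2^11 = 4.883 mV.
(V_in − V_low)/LSB = (3.35649 − 0)/0.00488281 = 687.4092 → code 687 (floor).
Code 687 maps back to 0 + 687×0.00488281 V = 3.3544922 V.
Error = 3.35649 − 3.3544922 = 0.00199781 V = 1.998 mV.

1.998 mV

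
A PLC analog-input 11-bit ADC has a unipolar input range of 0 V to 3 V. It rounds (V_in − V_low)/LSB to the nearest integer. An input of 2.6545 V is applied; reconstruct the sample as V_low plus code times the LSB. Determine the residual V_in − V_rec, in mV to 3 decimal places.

0.203 mV

Step size: 3 V ÷ 2^11 = 1.465 mV.
Scaled input = 1812.1387 LSBs, so code = 1812.
V_rec = 0 + 1812·0.00146484 = 2.6542969 V.
Error = 2.6545 − 2.6542969 = 0.000203125 V = 0.203 mV.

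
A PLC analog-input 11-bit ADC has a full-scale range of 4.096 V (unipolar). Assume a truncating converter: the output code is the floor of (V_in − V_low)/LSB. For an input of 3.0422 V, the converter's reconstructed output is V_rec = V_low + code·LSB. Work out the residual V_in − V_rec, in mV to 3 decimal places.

0.200 mV

One LSB is 4.096 V / 2048 = 2.000 mV.
(3.0422 − 0)/0.002 = 1521.1000; ⌊·⌋ gives code 1521.
Code 1521 maps back to 0 + 1521×0.002 V = 3.042 V.
Difference: 0.0002 V → 0.200 mV.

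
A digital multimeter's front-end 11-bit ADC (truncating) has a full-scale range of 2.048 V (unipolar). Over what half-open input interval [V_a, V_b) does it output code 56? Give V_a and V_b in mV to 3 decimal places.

[56.000 mV, 57.000 mV)

LSB = 2.048/2^11 = 1.000 mV.
V_a = V_low + 56·LSB = 0.056 V; V_b = V_low + 57·LSB = 0.057 V.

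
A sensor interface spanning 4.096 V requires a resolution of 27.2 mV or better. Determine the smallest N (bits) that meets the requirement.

Number of steps required ≥ 4.096 V / 27.2 mV = 150.59.
Need 2^N ≥ 150.59; 2^7 = 128, 2^8 = 256.
Minimum N = 8.

8 bits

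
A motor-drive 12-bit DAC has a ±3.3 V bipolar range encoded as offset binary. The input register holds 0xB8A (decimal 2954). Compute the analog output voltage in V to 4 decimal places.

1.4599 V

LSB = 6.6 V / 2^12 = 1.611 mV.
Code 0xB8A = 2954 decimal.
V_out = (−3.3) + 2954 × 0.00161133 V = 1.45986 V.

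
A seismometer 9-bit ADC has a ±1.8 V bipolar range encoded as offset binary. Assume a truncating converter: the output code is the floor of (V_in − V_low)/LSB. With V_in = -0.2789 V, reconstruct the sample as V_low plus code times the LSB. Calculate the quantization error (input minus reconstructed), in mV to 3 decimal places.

2.350 mV

One LSB is 3.6 V / 512 = 7.031 mV.
(V_in − V_low)/LSB = (-0.2789 − (−1.8))/0.00703125 = 216.3342 → code 216 (floor).
Reconstructed: -0.28125 V.
Error = -0.2789 − (−0.28125) = 0.00235 V = 2.350 mV.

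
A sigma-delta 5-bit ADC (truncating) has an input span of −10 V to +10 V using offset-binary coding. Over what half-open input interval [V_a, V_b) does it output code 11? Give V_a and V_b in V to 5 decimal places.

[-3.12500 V, -2.50000 V)

LSB = 20/2^5 = 0.6250 V.
V_a = V_low + 11·LSB = -3.125 V; V_b = V_low + 12·LSB = -2.5 V.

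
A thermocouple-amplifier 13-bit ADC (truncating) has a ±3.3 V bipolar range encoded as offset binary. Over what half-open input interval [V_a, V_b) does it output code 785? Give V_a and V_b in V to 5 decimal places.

[-2.66755 V, -2.66675 V)

LSB = 6.6/2^13 = 0.806 mV.
V_a = V_low + 785·LSB = -2.66755 V; V_b = V_low + 786·LSB = -2.66675 V.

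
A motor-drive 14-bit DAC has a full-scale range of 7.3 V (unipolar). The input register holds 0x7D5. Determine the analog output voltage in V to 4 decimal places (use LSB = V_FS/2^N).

LSB = 7.3 V / 2^14 = 445.56 µV.
Code 0x7D5 = 2005 decimal.
V_out = 0 + 2005 × 0.000445557 V = 0.893341 V.

0.8933 V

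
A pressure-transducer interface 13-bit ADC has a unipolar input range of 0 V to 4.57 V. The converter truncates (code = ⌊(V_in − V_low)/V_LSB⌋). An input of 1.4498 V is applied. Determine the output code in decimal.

code 2598

With 8192 levels over 4.57 V, one step is 0.558 mV.
(V_in − V_low)/LSB = (1.4498 − 0) / 0.000557861 = 2598.854.
⌊·⌋(2598.854) = 2598.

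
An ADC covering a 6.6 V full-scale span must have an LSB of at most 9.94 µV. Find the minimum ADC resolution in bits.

Number of steps required ≥ 6.6 V / 9.94 µV = 663983.90.
Need 2^N ≥ 663983.90; 2^19 = 524288, 2^20 = 1048576.
Minimum N = 20.

20 bits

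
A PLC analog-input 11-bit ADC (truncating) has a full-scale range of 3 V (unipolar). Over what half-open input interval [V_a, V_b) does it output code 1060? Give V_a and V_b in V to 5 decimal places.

[1.55273 V, 1.55420 V)

LSB = 3/2^11 = 1.465 mV.
V_a = V_low + 1060·LSB = 1.55273 V; V_b = V_low + 1061·LSB = 1.5542 V.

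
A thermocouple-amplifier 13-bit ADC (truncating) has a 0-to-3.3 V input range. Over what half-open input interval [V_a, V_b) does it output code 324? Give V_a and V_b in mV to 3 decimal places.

LSB = 3.3/2^13 = 402.83 µV.
V_a = V_low + 324·LSB = 0.130518 V; V_b = V_low + 325·LSB = 0.13092 V.

[130.518 mV, 130.920 mV)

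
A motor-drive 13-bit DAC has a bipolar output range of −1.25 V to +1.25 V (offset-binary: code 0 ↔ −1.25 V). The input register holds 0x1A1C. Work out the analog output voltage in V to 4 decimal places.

LSB = 2.5 V / 2^13 = 305.18 µV.
Code 0x1A1C = 6684 decimal.
V_out = (−1.25) + 6684 × 0.000305176 V = 0.789795 V.

0.7898 V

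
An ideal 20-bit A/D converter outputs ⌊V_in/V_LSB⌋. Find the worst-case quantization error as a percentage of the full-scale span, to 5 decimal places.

Truncating → worst-case error = 1 LSB = V_FS/2^20, so 100/1048576 = 9.53674e-05 % of full scale.

0.00010 %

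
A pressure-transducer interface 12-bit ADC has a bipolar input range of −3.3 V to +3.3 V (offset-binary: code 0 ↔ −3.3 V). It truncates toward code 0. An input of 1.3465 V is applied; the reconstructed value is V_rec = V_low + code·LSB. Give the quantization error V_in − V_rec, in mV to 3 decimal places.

LSB = 6.6/2^12 = 1.611 mV.
(V_in − V_low)/LSB = (1.3465 − (−3.3))/0.00161133 = 2883.6461 → code 2883 (floor).
V_rec = (−3.3) + 2883·0.00161133 = 1.345459 V.
Difference: 0.00104102 V → 1.041 mV.

1.041 mV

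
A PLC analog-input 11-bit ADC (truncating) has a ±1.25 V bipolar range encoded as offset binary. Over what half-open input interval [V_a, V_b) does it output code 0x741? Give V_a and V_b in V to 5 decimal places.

[1.01685 V, 1.01807 V)

LSB = 2.5/2^11 = 1.221 mV.
Code 0x741 = 1857 decimal.
V_a = V_low + 1857·LSB = 1.01685 V; V_b = V_low + 1858·LSB = 1.01807 V.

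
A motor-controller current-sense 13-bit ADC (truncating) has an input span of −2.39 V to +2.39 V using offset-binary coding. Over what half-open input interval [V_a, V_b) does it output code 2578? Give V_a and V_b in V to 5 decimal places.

[-0.88575 V, -0.88516 V)

LSB = 4.78/2^13 = 0.583 mV.
V_a = V_low + 2578·LSB = -0.885747 V; V_b = V_low + 2579·LSB = -0.885164 V.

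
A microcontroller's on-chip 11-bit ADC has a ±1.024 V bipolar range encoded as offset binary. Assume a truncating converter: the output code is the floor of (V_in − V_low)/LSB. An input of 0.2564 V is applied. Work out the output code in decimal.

With 2048 levels over 2.048 V, one step is 1.000 mV.
(V_in − V_low)/LSB = (0.2564 − (−1.024)) / 0.001 = 1280.400.
Floor → code 1280.

code 1280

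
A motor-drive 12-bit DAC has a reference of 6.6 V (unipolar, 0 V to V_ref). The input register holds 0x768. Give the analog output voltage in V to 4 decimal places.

LSB = 6.6 V / 2^12 = 1.611 mV.
Code 0x768 = 1896 decimal.
V_out = 0 + 1896 × 0.00161133 V = 3.05508 V.

3.0551 V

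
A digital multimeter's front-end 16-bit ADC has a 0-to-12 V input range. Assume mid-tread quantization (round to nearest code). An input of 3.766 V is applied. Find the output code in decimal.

Full-scale span = 12 V; LSB = 12/2^16 = 183.11 µV.
(3.766 − 0) / 0.000183105 = 20567.381 LSBs.
So the output code is 20567.

code 20567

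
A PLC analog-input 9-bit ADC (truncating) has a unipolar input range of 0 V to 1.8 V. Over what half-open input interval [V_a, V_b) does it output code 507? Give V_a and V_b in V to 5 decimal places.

[1.78242 V, 1.78594 V)

LSB = 1.8/2^9 = 3.516 mV.
V_a = V_low + 507·LSB = 1.78242 V; V_b = V_low + 508·LSB = 1.78594 V.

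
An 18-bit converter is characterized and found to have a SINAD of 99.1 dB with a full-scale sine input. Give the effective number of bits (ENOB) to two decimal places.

ENOB = (SINAD − 1.76) / 6.02 = (99.1 − 1.76)/6.02 = 16.169.

16.17 bits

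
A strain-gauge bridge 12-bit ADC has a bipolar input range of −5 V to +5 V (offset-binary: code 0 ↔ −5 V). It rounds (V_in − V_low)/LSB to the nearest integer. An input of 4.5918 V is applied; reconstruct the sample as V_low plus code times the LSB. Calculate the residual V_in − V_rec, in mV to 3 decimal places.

-0.485 mV

LSB = 10/2^12 = 2.441 mV.
(4.5918 − (−5))/0.00244141 = 3928.8013; round gives code 3929.
V_rec = (−5) + 3929·0.00244141 = 4.5922852 V.
Difference: -0.000485156 V → -0.485 mV.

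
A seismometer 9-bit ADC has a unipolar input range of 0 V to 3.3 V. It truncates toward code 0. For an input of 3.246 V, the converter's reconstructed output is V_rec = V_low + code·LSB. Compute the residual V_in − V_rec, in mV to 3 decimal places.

4.008 mV

Step size: 3.3 V ÷ 2^9 = 6.445 mV.
(V_in − V_low)/LSB = (3.246 − 0)/0.00644531 = 503.6218 → code 503 (floor).
Reconstructed: 3.2419922 V.
Error = 3.246 − 3.2419922 = 0.00400781 V = 4.008 mV.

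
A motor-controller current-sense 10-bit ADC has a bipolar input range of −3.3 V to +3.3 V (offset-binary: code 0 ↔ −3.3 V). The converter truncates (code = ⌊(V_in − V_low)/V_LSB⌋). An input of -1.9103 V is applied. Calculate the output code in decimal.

code 215

Full-scale span = 6.6 V; LSB = 6.6/2^10 = 6.445 mV.
(V_in − V_low)/LSB = (-1.9103 − (−3.3)) / 0.00644531 = 215.614.
So the output code is 215.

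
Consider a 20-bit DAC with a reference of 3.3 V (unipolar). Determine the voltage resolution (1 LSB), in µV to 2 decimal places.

Full-scale span = 3.3 V.
LSB = 3.3 / 2^20 = 3.3 / 1048576 = 3.14713e-06 V = 3.15 µV.

3.15 µV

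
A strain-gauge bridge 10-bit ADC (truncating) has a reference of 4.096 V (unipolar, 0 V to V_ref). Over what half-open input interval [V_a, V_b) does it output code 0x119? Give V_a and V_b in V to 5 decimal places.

LSB = 4.096/2^10 = 4.000 mV.
Code 0x119 = 281 decimal.
V_a = V_low + 281·LSB = 1.124 V; V_b = V_low + 282·LSB = 1.128 V.

[1.12400 V, 1.12800 V)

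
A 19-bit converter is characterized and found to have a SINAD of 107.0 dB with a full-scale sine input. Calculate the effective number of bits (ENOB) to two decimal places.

17.48 bits

ENOB = (SINAD − 1.76) / 6.02 = (107.0 − 1.76)/6.02 = 17.482.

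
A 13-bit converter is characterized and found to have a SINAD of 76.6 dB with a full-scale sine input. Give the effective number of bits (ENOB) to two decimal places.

ENOB = (SINAD − 1.76) / 6.02 = (76.6 − 1.76)/6.02 = 12.432.

12.43 bits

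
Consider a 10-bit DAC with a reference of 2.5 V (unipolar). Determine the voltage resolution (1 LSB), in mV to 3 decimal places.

2.441 mV

Full-scale span = 2.5 V.
LSB = 2.5 / 2^10 = 2.5 / 1024 = 0.00244141 V = 2.441 mV.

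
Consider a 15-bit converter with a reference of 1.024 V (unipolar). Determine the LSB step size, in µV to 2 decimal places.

31.25 µV

Full-scale span = 1.024 V.
LSB = 1.024 / 2^15 = 1.024 / 32768 = 3.125e-05 V = 31.25 µV.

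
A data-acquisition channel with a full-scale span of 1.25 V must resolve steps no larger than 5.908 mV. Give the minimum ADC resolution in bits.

8 bits

Number of steps required ≥ 1.25 V / 5.908 mV = 211.58.
Need 2^N ≥ 211.58; 2^7 = 128, 2^8 = 256.
Minimum N = 8.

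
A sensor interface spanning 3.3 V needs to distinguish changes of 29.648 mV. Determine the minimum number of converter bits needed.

7 bits

Number of steps required ≥ 3.3 V / 29.648 mV = 111.31.
Need 2^N ≥ 111.31; 2^6 = 64, 2^7 = 128.
Minimum N = 7.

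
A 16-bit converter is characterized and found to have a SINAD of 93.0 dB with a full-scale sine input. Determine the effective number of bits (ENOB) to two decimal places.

ENOB = (SINAD − 1.76) / 6.02 = (93.0 − 1.76)/6.02 = 15.156.

15.16 bits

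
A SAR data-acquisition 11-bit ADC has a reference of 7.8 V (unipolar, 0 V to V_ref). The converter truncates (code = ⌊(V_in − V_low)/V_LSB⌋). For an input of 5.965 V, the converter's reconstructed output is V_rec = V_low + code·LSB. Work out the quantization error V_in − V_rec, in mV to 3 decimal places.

0.742 mV

One LSB is 7.8 V / 2048 = 3.809 mV.
(V_in − V_low)/LSB = (5.965 − 0)/0.00380859 = 1566.1949 → code 1566 (floor).
V_rec = 0 + 1566·0.00380859 = 5.9642578 V.
Difference: 0.000742188 V → 0.742 mV.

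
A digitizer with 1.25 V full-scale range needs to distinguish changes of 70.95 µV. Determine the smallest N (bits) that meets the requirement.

Number of steps required ≥ 1.25 V / 70.95 µV = 17618.04.
Need 2^N ≥ 17618.04; 2^14 = 16384, 2^15 = 32768.
Minimum N = 15.

15 bits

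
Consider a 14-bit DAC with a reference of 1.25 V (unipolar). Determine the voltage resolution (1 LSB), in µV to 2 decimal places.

76.29 µV

Full-scale span = 1.25 V.
LSB = 1.25 / 2^14 = 1.25 / 16384 = 7.62939e-05 V = 76.29 µV.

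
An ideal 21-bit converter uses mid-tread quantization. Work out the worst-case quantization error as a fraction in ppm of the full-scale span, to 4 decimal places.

Rounding → worst-case error = ½ LSB = V_FS/2^22, so 1e+06/4194304 = 0.238419 ppm of full scale.

0.2384 ppm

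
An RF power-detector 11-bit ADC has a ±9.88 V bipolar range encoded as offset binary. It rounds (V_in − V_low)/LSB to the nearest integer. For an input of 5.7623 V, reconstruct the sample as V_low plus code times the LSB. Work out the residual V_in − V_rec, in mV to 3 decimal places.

2.183 mV

One LSB is 19.76 V / 2048 = 9.648 mV.
(V_in − V_low)/LSB = (5.7623 − (−9.88))/0.00964844 = 1621.2262 → code 1621 (round).
Reconstructed: 5.7601172 V.
Error = 5.7623 − 5.7601172 = 0.00218281 V = 2.183 mV.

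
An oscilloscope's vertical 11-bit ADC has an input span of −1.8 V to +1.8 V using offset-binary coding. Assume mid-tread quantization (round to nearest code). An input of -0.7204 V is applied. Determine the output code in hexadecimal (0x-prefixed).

code 0x266 (decimal 614)

With 2048 levels over 3.6 V, one step is 1.758 mV.
(V_in − V_low)/LSB = (-0.7204 − (−1.8)) / 0.00175781 = 614.172.
Round → code 614.
In hexadecimal (0x-prefixed): 0x266.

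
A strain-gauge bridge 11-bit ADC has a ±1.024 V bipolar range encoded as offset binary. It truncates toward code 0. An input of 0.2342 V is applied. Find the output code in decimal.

code 1258

LSB = 2.048 V / 2048 = 1.000 mV.
(0.2342 − (−1.024)) / 0.001 = 1258.200 LSBs.
⌊·⌋(1258.200) = 1258.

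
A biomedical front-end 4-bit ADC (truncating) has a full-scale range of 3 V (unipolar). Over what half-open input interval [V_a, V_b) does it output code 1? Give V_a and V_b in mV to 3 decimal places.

[187.500 mV, 375.000 mV)

LSB = 3/2^4 = 187.500 mV.
V_a = V_low + 1·LSB = 0.1875 V; V_b = V_low + 2·LSB = 0.375 V.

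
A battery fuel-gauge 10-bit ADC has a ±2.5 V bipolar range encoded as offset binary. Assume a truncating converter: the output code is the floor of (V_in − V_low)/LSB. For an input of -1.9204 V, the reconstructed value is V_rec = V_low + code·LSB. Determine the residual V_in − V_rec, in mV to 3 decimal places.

3.428 mV

Step size: 5 V ÷ 2^10 = 4.883 mV.
(-1.9204 − (−2.5))/0.00488281 = 118.7021; ⌊·⌋ gives code 118.
Reconstructed: -1.9238281 V.
V_in − V_rec = 0.00342813 V = 3.428 mV.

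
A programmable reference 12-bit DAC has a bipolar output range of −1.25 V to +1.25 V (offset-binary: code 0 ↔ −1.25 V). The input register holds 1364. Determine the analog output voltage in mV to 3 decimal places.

LSB = 2.5 V / 2^12 = 0.610 mV.
V_out = (−1.25) + 1364 × 0.000610352 V = -0.41748 V.
= -417.480 mV.

-417.480 mV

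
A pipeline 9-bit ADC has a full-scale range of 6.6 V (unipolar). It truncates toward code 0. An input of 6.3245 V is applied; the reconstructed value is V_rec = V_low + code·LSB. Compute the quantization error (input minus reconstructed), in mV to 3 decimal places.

LSB = 6.6/2^9 = 12.891 mV.
(6.3245 − 0)/0.0128906 = 490.6279; ⌊·⌋ gives code 490.
Code 490 maps back to 0 + 490×0.0128906 V = 6.3164062 V.
Difference: 0.00809375 V → 8.094 mV.

8.094 mV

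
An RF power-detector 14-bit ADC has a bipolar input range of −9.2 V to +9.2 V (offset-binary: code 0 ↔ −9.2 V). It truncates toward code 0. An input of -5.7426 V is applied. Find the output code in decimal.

code 3078

With 16384 levels over 18.4 V, one step is 1.123 mV.
(-5.7426 − (−9.2)) / 0.00112305 = 3078.589 LSBs.
So the output code is 3078.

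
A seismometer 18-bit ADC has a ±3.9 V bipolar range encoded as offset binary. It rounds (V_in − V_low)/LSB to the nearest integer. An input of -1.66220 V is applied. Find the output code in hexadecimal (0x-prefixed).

code 0x125C8 (decimal 75208)

LSB = 7.8 V / 262144 = 29.75 µV.
(V_in − V_low)/LSB = (-1.66220 − (−3.9)) / 2.97546e-05 = 75208.441.
So the output code is 75208.
In hexadecimal (0x-prefixed): 0x125C8.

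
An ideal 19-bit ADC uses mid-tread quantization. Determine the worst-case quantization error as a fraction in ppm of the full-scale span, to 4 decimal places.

0.9537 ppm

Rounding → worst-case error = ½ LSB = V_FS/2^20, so 1e+06/1048576 = 0.953674 ppm of full scale.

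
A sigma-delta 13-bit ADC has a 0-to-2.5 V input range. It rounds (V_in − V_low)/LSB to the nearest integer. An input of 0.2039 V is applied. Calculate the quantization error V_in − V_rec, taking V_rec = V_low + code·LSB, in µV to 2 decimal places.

One LSB is 2.5 V / 8192 = 305.18 µV.
(0.2039 − 0)/0.000305176 = 668.1395; round gives code 668.
V_rec = 0 + 668·0.000305176 = 0.20385742 V.
V_in − V_rec = 4.25781e-05 V = 42.58 µV.

42.58 µV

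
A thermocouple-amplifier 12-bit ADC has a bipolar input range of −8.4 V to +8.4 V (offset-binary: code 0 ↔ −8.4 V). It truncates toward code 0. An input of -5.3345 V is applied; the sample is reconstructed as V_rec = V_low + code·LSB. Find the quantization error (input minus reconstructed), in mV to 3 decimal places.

LSB = 16.8/2^12 = 4.102 mV.
Scaled input = 747.3981 LSBs, so code = 747.
V_rec = (−8.4) + 747·0.00410156 = -5.3361328 V.
Error = -5.3345 − (−5.3361328) = 0.00163281 V = 1.633 mV.

1.633 mV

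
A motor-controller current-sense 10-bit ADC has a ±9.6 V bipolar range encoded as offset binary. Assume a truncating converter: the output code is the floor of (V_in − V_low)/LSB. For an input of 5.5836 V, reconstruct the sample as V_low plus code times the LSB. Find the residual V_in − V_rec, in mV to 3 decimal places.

LSB = 19.2/2^10 = 18.750 mV.
Scaled input = 809.7920 LSBs, so code = 809.
V_rec = (−9.6) + 809·0.01875 = 5.56875 V.
Difference: 0.01485 V → 14.850 mV.

14.850 mV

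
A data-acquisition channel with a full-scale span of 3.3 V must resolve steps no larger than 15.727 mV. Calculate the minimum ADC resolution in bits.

Number of steps required ≥ 3.3 V / 15.727 mV = 209.83.
Need 2^N ≥ 209.83; 2^7 = 128, 2^8 = 256.
Minimum N = 8.

8 bits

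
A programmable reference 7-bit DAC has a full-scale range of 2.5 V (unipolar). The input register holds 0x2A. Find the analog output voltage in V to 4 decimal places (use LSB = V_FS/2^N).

LSB = 2.5 V / 2^7 = 19.531 mV.
Code 0x2A = 42 decimal.
V_out = 0 + 42 × 0.0195312 V = 0.820312 V.

0.8203 V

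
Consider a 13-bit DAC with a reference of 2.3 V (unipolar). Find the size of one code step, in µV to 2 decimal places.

Full-scale span = 2.3 V.
LSB = 2.3 / 2^13 = 2.3 / 8192 = 0.000280762 V = 280.76 µV.

280.76 µV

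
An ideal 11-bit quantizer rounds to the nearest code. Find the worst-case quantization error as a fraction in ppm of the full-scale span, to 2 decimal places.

Rounding → worst-case error = ½ LSB = V_FS/2^12, so 1e+06/4096 = 244.141 ppm of full scale.

244.14 ppm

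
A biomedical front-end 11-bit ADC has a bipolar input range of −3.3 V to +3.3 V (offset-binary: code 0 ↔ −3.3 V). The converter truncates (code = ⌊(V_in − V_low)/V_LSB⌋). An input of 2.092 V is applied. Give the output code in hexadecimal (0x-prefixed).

LSB = 6.6 V / 2048 = 3.223 mV.
Input sits at 1673.154 steps above V_low.
Floor → code 1673.
In hexadecimal (0x-prefixed): 0x689.

code 0x689 (decimal 1673)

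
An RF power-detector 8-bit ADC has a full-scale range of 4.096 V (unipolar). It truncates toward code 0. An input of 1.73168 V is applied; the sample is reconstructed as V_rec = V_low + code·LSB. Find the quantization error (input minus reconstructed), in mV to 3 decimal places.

LSB = 4.096/2^8 = 16.000 mV.
(1.73168 − 0)/0.016 = 108.2300; ⌊·⌋ gives code 108.
Code 108 maps back to 0 + 108×0.016 V = 1.728 V.
V_in − V_rec = 0.00368 V = 3.680 mV.

3.680 mV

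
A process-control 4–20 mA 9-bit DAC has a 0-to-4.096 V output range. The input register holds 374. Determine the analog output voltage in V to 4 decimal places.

LSB = 4.096 V / 2^9 = 8.000 mV.
V_out = 0 + 374 × 0.008 V = 2.992 V.

2.9920 V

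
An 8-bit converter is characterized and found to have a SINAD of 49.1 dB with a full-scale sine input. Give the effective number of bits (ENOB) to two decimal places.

ENOB = (SINAD − 1.76) / 6.02 = (49.1 − 1.76)/6.02 = 7.864.

7.86 bits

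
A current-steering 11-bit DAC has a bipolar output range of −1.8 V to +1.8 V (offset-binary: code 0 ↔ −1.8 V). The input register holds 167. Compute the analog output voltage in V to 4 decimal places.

LSB = 3.6 V / 2^11 = 1.758 mV.
V_out = (−1.8) + 167 × 0.00175781 V = -1.50645 V.

-1.5064 V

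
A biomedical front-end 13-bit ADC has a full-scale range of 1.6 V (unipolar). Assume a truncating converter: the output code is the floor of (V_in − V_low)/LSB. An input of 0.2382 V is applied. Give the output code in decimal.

code 1219

With 8192 levels over 1.6 V, one step is 195.31 µV.
(V_in − V_low)/LSB = (0.2382 − 0) / 0.000195313 = 1219.584.
So the output code is 1219.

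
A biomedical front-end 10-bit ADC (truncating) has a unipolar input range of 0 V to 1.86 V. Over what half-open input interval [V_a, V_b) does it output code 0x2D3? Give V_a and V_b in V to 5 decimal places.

LSB = 1.86/2^10 = 1.816 mV.
Code 0x2D3 = 723 decimal.
V_a = V_low + 723·LSB = 1.31326 V; V_b = V_low + 724·LSB = 1.31508 V.

[1.31326 V, 1.31508 V)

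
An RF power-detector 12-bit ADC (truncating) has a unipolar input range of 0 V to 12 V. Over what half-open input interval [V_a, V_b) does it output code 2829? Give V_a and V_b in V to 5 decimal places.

LSB = 12/2^12 = 2.930 mV.
V_a = V_low + 2829·LSB = 8.28809 V; V_b = V_low + 2830·LSB = 8.29102 V.

[8.28809 V, 8.29102 V)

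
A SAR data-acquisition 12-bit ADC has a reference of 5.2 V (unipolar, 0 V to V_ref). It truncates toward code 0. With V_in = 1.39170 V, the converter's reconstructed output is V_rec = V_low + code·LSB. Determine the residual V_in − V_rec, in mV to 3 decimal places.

LSB = 5.2/2^12 = 1.270 mV.
(V_in − V_low)/LSB = (1.39170 − 0)/0.00126953 = 1096.2314 → code 1096 (floor).
Reconstructed: 1.3914062 V.
V_in − V_rec = 0.00029375 V = 0.294 mV.

0.294 mV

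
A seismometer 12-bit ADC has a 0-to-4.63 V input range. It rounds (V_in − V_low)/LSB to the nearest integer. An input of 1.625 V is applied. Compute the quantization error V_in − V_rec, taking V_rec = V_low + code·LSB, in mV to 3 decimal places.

Step size: 4.63 V ÷ 2^12 = 1.130 mV.
(V_in − V_low)/LSB = (1.625 − 0)/0.00113037 = 1437.5810 → code 1438 (round).
Code 1438 maps back to 0 + 1438×0.00113037 V = 1.6254736 V.
Error = 1.625 − 1.6254736 = -0.000473633 V = -0.474 mV.

-0.474 mV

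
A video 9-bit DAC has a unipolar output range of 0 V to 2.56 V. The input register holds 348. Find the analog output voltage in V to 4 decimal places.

1.7400 V

LSB = 2.56 V / 2^9 = 5.000 mV.
V_out = 0 + 348 × 0.005 V = 1.74 V.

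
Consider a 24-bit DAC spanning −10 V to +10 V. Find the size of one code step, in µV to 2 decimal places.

1.19 µV

Full-scale span = 20 V.
LSB = 20 / 2^24 = 20 / 16777216 = 1.19209e-06 V = 1.19 µV.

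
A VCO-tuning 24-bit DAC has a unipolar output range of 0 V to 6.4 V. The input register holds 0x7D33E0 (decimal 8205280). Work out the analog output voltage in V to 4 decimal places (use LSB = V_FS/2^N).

LSB = 6.4 V / 2^24 = 0.38 µV.
Code 0x7D33E0 = 8205280 decimal.
V_out = 0 + 8205280 × 3.8147e-07 V = 3.13007 V.

3.1301 V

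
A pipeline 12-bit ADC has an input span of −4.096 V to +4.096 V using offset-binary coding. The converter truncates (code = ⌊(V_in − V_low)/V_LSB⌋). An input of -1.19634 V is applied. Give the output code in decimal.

Full-scale span = 8.192 V; LSB = 8.192/2^12 = 2.000 mV.
Input sits at 1449.830 steps above V_low.
Floor → code 1449.

code 1449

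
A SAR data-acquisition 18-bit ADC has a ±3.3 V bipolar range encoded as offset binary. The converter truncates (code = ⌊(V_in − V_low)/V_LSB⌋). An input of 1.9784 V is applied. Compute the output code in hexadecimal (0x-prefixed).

Full-scale span = 6.6 V; LSB = 6.6/2^18 = 25.18 µV.
Input sits at 209651.650 steps above V_low.
So the output code is 209651.
In hexadecimal (0x-prefixed): 0x332F3.

code 0x332F3 (decimal 209651)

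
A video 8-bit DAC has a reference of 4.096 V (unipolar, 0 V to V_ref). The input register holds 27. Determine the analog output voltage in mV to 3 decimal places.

432.000 mV

LSB = 4.096 V / 2^8 = 16.000 mV.
V_out = 0 + 27 × 0.016 V = 0.432 V.
= 432.000 mV.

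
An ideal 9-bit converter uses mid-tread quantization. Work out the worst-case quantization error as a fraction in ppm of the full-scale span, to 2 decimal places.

Rounding → worst-case error = ½ LSB = V_FS/2^10, so 1e+06/1024 = 976.562 ppm of full scale.

976.56 ppm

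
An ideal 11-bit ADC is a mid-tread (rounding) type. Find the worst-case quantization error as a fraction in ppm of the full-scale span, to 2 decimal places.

Rounding → worst-case error = ½ LSB = V_FS/2^12, so 1e+06/4096 = 244.141 ppm of full scale.

244.14 ppm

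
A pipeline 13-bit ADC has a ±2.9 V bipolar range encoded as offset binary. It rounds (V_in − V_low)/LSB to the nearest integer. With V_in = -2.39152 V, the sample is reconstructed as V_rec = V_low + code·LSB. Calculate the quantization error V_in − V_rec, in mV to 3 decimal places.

0.130 mV

Step size: 5.8 V ÷ 2^13 = 0.708 mV.
(-2.39152 − (−2.9))/0.000708008 = 718.1842; round gives code 718.
Reconstructed: -2.3916504 V.
Error = -2.39152 − (−2.3916504) = 0.000130391 V = 0.130 mV.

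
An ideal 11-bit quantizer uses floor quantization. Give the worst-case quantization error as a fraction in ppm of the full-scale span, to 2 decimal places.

488.28 ppm

Truncating → worst-case error = 1 LSB = V_FS/2^11, so 1e+06/2048 = 488.281 ppm of full scale.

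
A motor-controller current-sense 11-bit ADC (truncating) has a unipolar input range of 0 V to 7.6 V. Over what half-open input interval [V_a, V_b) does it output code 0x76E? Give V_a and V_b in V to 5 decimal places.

LSB = 7.6/2^11 = 3.711 mV.
Code 0x76E = 1902 decimal.
V_a = V_low + 1902·LSB = 7.0582 V; V_b = V_low + 1903·LSB = 7.06191 V.

[7.05820 V, 7.06191 V)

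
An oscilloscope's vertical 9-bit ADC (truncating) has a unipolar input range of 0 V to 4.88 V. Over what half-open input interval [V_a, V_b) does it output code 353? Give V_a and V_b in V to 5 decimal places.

LSB = 4.88/2^9 = 9.531 mV.
V_a = V_low + 353·LSB = 3.36453 V; V_b = V_low + 354·LSB = 3.37406 V.

[3.36453 V, 3.37406 V)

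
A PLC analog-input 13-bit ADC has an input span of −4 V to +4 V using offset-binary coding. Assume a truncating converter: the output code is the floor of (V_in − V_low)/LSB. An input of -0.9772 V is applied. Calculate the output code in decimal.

With 8192 levels over 8 V, one step is 0.977 mV.
Input sits at 3095.347 steps above V_low.
So the output code is 3095.

code 3095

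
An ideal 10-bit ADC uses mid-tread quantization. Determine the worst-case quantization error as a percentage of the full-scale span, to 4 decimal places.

0.0488 %

Rounding → worst-case error = ½ LSB = V_FS/2^11, so 100/2048 = 0.0488281 % of full scale.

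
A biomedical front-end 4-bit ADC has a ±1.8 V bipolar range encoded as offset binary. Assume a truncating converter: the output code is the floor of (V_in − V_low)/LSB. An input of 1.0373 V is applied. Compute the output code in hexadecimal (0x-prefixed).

With 16 levels over 3.6 V, one step is 225.000 mV.
(V_in − V_low)/LSB = (1.0373 − (−1.8)) / 0.225 = 12.610.
⌊·⌋(12.610) = 12.
In hexadecimal (0x-prefixed): 0xC.

code 0xC (decimal 12)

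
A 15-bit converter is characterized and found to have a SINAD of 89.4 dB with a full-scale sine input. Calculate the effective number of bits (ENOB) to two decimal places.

ENOB = (SINAD − 1.76) / 6.02 = (89.4 − 1.76)/6.02 = 14.558.

14.56 bits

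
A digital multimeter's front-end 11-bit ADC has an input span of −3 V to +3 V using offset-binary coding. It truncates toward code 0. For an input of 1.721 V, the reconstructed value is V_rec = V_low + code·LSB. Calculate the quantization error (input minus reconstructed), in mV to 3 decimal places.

1.273 mV

One LSB is 6 V / 2048 = 2.930 mV.
(V_in − V_low)/LSB = (1.721 − (−3))/0.00292969 = 1611.4347 → code 1611 (floor).
V_rec = (−3) + 1611·0.00292969 = 1.7197266 V.
V_in − V_rec = 0.00127344 V = 1.273 mV.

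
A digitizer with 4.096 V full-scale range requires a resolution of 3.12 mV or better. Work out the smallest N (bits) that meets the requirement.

Number of steps required ≥ 4.096 V / 3.12 mV = 1312.82.
Need 2^N ≥ 1312.82; 2^10 = 1024, 2^11 = 2048.
Minimum N = 11.

11 bits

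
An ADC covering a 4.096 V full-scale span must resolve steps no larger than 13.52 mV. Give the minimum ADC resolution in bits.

Number of steps required ≥ 4.096 V / 13.52 mV = 302.96.
Need 2^N ≥ 302.96; 2^8 = 256, 2^9 = 512.
Minimum N = 9.

9 bits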